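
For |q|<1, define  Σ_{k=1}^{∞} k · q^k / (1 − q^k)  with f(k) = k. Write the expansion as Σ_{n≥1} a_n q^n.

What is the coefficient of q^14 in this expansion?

q^14  k|14↦f(k): 14:14 7:7 2:2 1:1  a_14=24

a_14 = 24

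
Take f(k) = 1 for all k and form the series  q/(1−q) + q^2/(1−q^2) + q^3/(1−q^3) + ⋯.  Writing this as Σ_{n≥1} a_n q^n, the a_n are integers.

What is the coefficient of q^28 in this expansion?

a_28 = 6

[q^28] f(28)=1,f(14)=1,f(7)=1,f(4)=1,f(2)=1,f(1)=1 ⇒ 6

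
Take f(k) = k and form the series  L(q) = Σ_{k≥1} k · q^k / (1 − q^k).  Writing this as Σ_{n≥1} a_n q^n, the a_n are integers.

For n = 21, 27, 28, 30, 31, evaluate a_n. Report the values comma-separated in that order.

[q^21] f(1)=1,f(3)=3,f(7)=7,f(21)=21 ⇒ 32
[q^27] f(27)=27,f(9)=9,f(3)=3,f(1)=1 ⇒ 40
q^28  k|28↦f(k): 1:1 2:2 4:4 7:7 14:14 28:28  a_28=56
q^30  k|30↦f(k): 30:30 15:15 10:10 6:6 5:5 3:3 2:2 1:1  a_30=72
[q^31] f(31)=31,f(1)=1 ⇒ 32

32, 40, 56, 72, 32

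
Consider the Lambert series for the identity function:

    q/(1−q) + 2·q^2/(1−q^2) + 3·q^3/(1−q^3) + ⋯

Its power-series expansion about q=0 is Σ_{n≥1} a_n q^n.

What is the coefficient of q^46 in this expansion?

a_46 = 72

d|46:{1,2,23,46}  Σf=1+2+23+46=72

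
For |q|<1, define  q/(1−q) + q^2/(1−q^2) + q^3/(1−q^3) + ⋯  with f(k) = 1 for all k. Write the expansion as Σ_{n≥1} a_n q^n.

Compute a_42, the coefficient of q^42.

a_42 = 8

q^42  k|42↦f(k): 1:1 2:1 3:1 6:1 7:1 14:1 21:1 42:1  a_42=8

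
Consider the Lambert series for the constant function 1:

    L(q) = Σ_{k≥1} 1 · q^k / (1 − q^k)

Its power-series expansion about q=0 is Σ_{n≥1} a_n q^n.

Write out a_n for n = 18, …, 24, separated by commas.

6, 2, 6, 4, 4, 2, 8

[q^18] f(18)=1,f(9)=1,f(6)=1,f(3)=1,f(2)=1,f(1)=1 ⇒ 6
d|19:{19,1}  Σf=1+1=2
n=20: 1·20 2·10 4·5 5·4 10·2 20·1  f→[1+1+1+1+1+1]=6
d|21:{1,3,7,21}  Σf=1+1+1+1=4
[q^22] f(1)=1,f(2)=1,f(11)=1,f(22)=1 ⇒ 4
d|23:{23,1}  Σf=1+1=2
d|24:{24,12,8,6,4,3,2,1}  Σf=1+1+1+1+1+1+1+1=8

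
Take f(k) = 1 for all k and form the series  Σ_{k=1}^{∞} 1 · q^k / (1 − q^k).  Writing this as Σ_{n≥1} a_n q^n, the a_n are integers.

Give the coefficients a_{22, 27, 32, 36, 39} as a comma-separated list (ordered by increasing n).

d|22:{22,11,2,1}  Σf=1+1+1+1=4
[q^27] f(27)=1,f(9)=1,f(3)=1,f(1)=1 ⇒ 4
[q^32] f(1)=1,f(2)=1,f(4)=1,f(8)=1,f(16)=1,f(32)=1 ⇒ 6
q^36  k|36↦f(k): 36:1 18:1 12:1 9:1 6:1 4:1 3:1 2:1 1:1  a_36=9
n=39: 39·1 13·3 3·13 1·39  f→[1+1+1+1]=4

4, 4, 6, 9, 4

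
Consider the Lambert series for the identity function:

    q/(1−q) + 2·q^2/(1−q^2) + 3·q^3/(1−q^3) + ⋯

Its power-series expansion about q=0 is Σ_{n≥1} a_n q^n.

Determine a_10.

n=10: 1·10 2·5 5·2 10·1  f→[1+2+5+10]=18

a_10 = 18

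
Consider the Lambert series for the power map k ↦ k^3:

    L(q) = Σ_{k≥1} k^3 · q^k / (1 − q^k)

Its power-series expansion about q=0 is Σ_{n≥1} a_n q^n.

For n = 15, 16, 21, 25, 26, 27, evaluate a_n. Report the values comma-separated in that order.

[q^15] f(15)=3375,f(5)=125,f(3)=27,f(1)=1 ⇒ 3528
d|16:{16,8,4,2,1}  Σf=4096+512+64+8+1=4681
n=21: 1·21 3·7 7·3 21·1  f→[1+27+343+9261]=9632
[q^25] f(1)=1,f(5)=125,f(25)=15625 ⇒ 15751
n=26: 26·1 13·2 2·13 1·26  f→[17576+2197+8+1]=19782
[q^27] f(27)=19683,f(9)=729,f(3)=27,f(1)=1 ⇒ 20440

3528, 4681, 9632, 15751, 19782, 20440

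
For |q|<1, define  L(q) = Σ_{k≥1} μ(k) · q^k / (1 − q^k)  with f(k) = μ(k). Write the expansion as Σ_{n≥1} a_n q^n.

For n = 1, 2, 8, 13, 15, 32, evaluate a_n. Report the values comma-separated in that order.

1, 0, 0, 0, 0, 0

[q^1] μ(1)=1 ⇒ 1
n=2: 2·1 1·2  μ→[(-1)+1]=0
d|8:{1,2,4,8}  Σμ=1+(-1)+0+0=0
n=13: 13·1 1·13  μ→[(-1)+1]=0
[q^15] μ(1)=1,μ(3)=-1,μ(5)=-1,μ(15)=1 ⇒ 0
n=32: 32·1 16·2 8·4 4·8 2·16 1·32  μ→[0+0+0+0+(-1)+1]=0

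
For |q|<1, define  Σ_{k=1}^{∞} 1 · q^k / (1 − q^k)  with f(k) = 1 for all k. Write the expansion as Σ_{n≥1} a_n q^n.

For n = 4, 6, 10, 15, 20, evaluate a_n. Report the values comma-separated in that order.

[q^4] f(1)=1,f(2)=1,f(4)=1 ⇒ 3
d|6:{6,3,2,1}  Σf=1+1+1+1=4
n=10: 10·1 5·2 2·5 1·10  f→[1+1+1+1]=4
n=15: 1·15 3·5 5·3 15·1  f→[1+1+1+1]=4
[q^20] f(1)=1,f(2)=1,f(4)=1,f(5)=1,f(10)=1,f(20)=1 ⇒ 6

3, 4, 4, 4, 6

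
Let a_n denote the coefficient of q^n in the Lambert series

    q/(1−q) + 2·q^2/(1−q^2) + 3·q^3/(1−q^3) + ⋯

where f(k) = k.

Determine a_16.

a_16 = 31

[q^16] f(1)=1,f(2)=2,f(4)=4,f(8)=8,f(16)=16 ⇒ 31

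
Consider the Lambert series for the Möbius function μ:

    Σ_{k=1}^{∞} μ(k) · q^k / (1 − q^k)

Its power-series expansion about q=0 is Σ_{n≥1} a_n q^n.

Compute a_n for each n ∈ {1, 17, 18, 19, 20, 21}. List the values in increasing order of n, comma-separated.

d|1:{1}  Σμ=1=1
n=17: 1·17 17·1  μ→[1+(-1)]=0
[q^18] μ(1)=1,μ(2)=-1,μ(3)=-1,μ(6)=1,μ(9)=0,μ(18)=0 ⇒ 0
[q^19] μ(1)=1,μ(19)=-1 ⇒ 0
q^20  k|20↦μ(k): 20:0 10:1 5:-1 4:0 2:-1 1:1  a_20=0
q^21  k|21↦μ(k): 1:1 3:-1 7:-1 21:1  a_21=0

1, 0, 0, 0, 0, 0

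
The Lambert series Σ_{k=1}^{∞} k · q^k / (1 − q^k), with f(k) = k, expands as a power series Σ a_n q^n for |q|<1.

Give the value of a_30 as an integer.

a_30 = 72

n=30: 30·1 15·2 10·3 6·5 5·6 3·10 2·15 1·30  f→[30+15+10+6+5+3+2+1]=72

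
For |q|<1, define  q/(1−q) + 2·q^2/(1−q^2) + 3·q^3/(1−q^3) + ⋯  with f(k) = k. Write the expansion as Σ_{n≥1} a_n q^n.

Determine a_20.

a_20 = 42

n=20: 20·1 10·2 5·4 4·5 2·10 1·20  f→[20+10+5+4+2+1]=42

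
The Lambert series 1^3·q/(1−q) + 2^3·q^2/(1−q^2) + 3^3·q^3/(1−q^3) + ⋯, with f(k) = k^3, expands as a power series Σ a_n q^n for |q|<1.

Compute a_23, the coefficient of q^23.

a_23 = 12168

q^23  k|23↦f(k): 1:1 23:12167  a_23=12168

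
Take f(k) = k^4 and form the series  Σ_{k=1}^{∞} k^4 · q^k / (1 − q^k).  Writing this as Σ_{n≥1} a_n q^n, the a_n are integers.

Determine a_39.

a_39 = 2342084

q^39  k|39↦f(k): 1:1 3:81 13:28561 39:2313441  a_39=2342084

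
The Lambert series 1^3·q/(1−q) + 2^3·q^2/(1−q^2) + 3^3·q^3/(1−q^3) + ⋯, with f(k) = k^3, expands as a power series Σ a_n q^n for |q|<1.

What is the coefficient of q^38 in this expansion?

d|38:{1,2,19,38}  Σf=1+8+6859+54872=61740

a_38 = 61740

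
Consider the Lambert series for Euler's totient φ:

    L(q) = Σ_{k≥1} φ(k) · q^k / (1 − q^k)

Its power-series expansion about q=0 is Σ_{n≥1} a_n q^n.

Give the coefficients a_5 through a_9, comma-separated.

n=5: 1·5 5·1  φ→[1+4]=5
[q^6] φ(6)=2,φ(3)=2,φ(2)=1,φ(1)=1 ⇒ 6
[q^7] φ(7)=6,φ(1)=1 ⇒ 7
q^8  k|8↦φ(k): 8:4 4:2 2:1 1:1  a_8=8
[q^9] φ(1)=1,φ(3)=2,φ(9)=6 ⇒ 9

5, 6, 7, 8, 9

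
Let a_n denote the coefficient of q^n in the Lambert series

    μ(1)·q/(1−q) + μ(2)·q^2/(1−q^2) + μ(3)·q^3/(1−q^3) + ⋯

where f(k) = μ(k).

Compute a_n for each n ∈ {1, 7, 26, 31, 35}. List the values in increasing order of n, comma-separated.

1, 0, 0, 0, 0

d|1:{1}  Σμ=1=1
q^7  k|7↦μ(k): 1:1 7:-1  a_7=0
q^26  k|26↦μ(k): 1:1 2:-1 13:-1 26:1  a_26=0
q^31  k|31↦μ(k): 1:1 31:-1  a_31=0
d|35:{35,7,5,1}  Σμ=1+(-1)+(-1)+1=0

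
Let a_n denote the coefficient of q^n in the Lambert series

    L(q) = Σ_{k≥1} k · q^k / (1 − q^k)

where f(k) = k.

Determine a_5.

a_5 = 6

q^5  k|5↦f(k): 1:1 5:5  a_5=6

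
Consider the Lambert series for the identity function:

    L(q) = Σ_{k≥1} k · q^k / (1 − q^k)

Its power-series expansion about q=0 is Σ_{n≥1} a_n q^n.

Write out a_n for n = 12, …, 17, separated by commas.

28, 14, 24, 24, 31, 18

q^12  k|12↦f(k): 12:12 6:6 4:4 3:3 2:2 1:1  a_12=28
q^13  k|13↦f(k): 13:13 1:1  a_13=14
[q^14] f(14)=14,f(7)=7,f(2)=2,f(1)=1 ⇒ 24
n=15: 1·15 3·5 5·3 15·1  f→[1+3+5+15]=24
[q^16] f(1)=1,f(2)=2,f(4)=4,f(8)=8,f(16)=16 ⇒ 31
n=17: 17·1 1·17  f→[17+1]=18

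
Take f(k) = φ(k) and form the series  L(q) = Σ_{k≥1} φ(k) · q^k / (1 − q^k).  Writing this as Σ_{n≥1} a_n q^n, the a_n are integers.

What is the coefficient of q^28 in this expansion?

[q^28] φ(28)=12,φ(14)=6,φ(7)=6,φ(4)=2,φ(2)=1,φ(1)=1 ⇒ 28

a_28 = 28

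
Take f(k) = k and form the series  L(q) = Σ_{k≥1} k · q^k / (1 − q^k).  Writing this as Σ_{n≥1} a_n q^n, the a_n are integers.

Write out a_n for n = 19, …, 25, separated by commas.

q^19  k|19↦f(k): 19:19 1:1  a_19=20
q^20  k|20↦f(k): 1:1 2:2 4:4 5:5 10:10 20:20  a_20=42
n=21: 1·21 3·7 7·3 21·1  f→[1+3+7+21]=32
q^22  k|22↦f(k): 1:1 2:2 11:11 22:22  a_22=36
[q^23] f(1)=1,f(23)=23 ⇒ 24
d|24:{1,2,3,4,6,8,12,24}  Σf=1+2+3+4+6+8+12+24=60
q^25  k|25↦f(k): 1:1 5:5 25:25  a_25=31

20, 42, 32, 36, 24, 60, 31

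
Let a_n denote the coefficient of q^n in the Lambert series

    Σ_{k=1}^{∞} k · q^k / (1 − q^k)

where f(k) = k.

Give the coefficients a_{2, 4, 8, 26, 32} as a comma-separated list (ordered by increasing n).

d|2:{2,1}  Σf=2+1=3
q^4  k|4↦f(k): 4:4 2:2 1:1  a_4=7
[q^8] f(8)=8,f(4)=4,f(2)=2,f(1)=1 ⇒ 15
d|26:{1,2,13,26}  Σf=1+2+13+26=42
[q^32] f(1)=1,f(2)=2,f(4)=4,f(8)=8,f(16)=16,f(32)=32 ⇒ 63

3, 7, 15, 42, 63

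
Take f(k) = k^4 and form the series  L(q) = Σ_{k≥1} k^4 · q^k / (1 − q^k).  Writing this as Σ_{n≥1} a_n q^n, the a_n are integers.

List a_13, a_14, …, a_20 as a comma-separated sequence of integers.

28562, 40834, 51332, 69905, 83522, 112931, 130322, 170898

d|13:{13,1}  Σf=28561+1=28562
n=14: 14·1 7·2 2·7 1·14  f→[38416+2401+16+1]=40834
n=15: 1·15 3·5 5·3 15·1  f→[1+81+625+50625]=51332
[q^16] f(1)=1,f(2)=16,f(4)=256,f(8)=4096,f(16)=65536 ⇒ 69905
n=17: 1·17 17·1  f→[1+83521]=83522
d|18:{18,9,6,3,2,1}  Σf=104976+6561+1296+81+16+1=112931
[q^19] f(19)=130321,f(1)=1 ⇒ 130322
d|20:{20,10,5,4,2,1}  Σf=160000+10000+625+256+16+1=170898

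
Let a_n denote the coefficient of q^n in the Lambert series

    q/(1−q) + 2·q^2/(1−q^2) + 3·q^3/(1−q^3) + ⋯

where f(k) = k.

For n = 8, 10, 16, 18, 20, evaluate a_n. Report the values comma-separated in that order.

15, 18, 31, 39, 42

[q^8] f(1)=1,f(2)=2,f(4)=4,f(8)=8 ⇒ 15
[q^10] f(10)=10,f(5)=5,f(2)=2,f(1)=1 ⇒ 18
d|16:{16,8,4,2,1}  Σf=16+8+4+2+1=31
[q^18] f(18)=18,f(9)=9,f(6)=6,f(3)=3,f(2)=2,f(1)=1 ⇒ 39
q^20  k|20↦f(k): 20:20 10:10 5:5 4:4 2:2 1:1  a_20=42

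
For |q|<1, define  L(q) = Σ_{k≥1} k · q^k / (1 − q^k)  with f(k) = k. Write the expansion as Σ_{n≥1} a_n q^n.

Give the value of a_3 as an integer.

n=3: 3·1 1·3  f→[3+1]=4

a_3 = 4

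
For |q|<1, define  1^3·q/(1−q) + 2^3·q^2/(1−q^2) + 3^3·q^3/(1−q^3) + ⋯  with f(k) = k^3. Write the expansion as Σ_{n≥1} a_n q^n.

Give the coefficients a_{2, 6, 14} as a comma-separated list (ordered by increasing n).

9, 252, 3096

[q^2] f(2)=8,f(1)=1 ⇒ 9
n=6: 1·6 2·3 3·2 6·1  f→[1+8+27+216]=252
n=14: 1·14 2·7 7·2 14·1  f→[1+8+343+2744]=3096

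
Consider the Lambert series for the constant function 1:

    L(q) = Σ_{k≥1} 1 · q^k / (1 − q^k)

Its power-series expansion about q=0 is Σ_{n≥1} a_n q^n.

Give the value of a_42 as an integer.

a_42 = 8

[q^42] f(1)=1,f(2)=1,f(3)=1,f(6)=1,f(7)=1,f(14)=1,f(21)=1,f(42)=1 ⇒ 8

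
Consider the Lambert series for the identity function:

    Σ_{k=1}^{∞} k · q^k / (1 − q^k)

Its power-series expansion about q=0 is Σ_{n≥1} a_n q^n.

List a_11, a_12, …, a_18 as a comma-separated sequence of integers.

q^11  k|11↦f(k): 1:1 11:11  a_11=12
q^12  k|12↦f(k): 12:12 6:6 4:4 3:3 2:2 1:1  a_12=28
d|13:{13,1}  Σf=13+1=14
[q^14] f(1)=1,f(2)=2,f(7)=7,f(14)=14 ⇒ 24
d|15:{1,3,5,15}  Σf=1+3+5+15=24
q^16  k|16↦f(k): 16:16 8:8 4:4 2:2 1:1  a_16=31
n=17: 17·1 1·17  f→[17+1]=18
q^18  k|18↦f(k): 18:18 9:9 6:6 3:3 2:2 1:1  a_18=39

12, 28, 14, 24, 24, 31, 18, 39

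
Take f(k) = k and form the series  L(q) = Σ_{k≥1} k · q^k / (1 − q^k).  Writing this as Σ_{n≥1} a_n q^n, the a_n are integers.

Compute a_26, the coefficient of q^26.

q^26  k|26↦f(k): 1:1 2:2 13:13 26:26  a_26=42

a_26 = 42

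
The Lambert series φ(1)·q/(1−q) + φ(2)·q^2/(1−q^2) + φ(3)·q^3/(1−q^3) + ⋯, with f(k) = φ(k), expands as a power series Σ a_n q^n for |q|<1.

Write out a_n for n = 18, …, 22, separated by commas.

d|18:{18,9,6,3,2,1}  Σφ=6+6+2+2+1+1=18
d|19:{19,1}  Σφ=18+1=19
[q^20] φ(1)=1,φ(2)=1,φ(4)=2,φ(5)=4,φ(10)=4,φ(20)=8 ⇒ 20
[q^21] φ(1)=1,φ(3)=2,φ(7)=6,φ(21)=12 ⇒ 21
d|22:{22,11,2,1}  Σφ=10+10+1+1=22

18, 19, 20, 21, 22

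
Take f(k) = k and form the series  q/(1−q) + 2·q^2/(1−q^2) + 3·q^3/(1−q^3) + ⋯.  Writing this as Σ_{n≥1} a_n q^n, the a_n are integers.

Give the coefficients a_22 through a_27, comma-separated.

36, 24, 60, 31, 42, 40

q^22  k|22↦f(k): 1:1 2:2 11:11 22:22  a_22=36
d|23:{1,23}  Σf=1+23=24
[q^24] f(1)=1,f(2)=2,f(3)=3,f(4)=4,f(6)=6,f(8)=8,f(12)=12,f(24)=24 ⇒ 60
d|25:{1,5,25}  Σf=1+5+25=31
d|26:{1,2,13,26}  Σf=1+2+13+26=42
[q^27] f(1)=1,f(3)=3,f(9)=9,f(27)=27 ⇒ 40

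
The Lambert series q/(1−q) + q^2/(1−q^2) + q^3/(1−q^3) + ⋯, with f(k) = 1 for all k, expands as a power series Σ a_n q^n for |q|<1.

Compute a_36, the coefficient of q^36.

a_36 = 9

[q^36] f(1)=1,f(2)=1,f(3)=1,f(4)=1,f(6)=1,f(9)=1,f(12)=1,f(18)=1,f(36)=1 ⇒ 9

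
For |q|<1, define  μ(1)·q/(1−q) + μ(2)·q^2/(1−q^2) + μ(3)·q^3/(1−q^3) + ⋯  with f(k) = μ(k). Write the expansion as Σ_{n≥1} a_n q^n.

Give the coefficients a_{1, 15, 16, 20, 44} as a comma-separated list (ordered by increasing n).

[q^1] μ(1)=1 ⇒ 1
[q^15] μ(15)=1,μ(5)=-1,μ(3)=-1,μ(1)=1 ⇒ 0
n=16: 1·16 2·8 4·4 8·2 16·1  μ→[1+(-1)+0+0+0]=0
q^20  k|20↦μ(k): 20:0 10:1 5:-1 4:0 2:-1 1:1  a_20=0
n=44: 1·44 2·22 4·11 11·4 22·2 44·1  μ→[1+(-1)+0+(-1)+1+0]=0

1, 0, 0, 0, 0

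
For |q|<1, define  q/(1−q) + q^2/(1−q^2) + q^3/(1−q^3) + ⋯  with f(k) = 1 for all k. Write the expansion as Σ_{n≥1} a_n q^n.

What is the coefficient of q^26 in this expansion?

a_26 = 4

[q^26] f(1)=1,f(2)=1,f(13)=1,f(26)=1 ⇒ 4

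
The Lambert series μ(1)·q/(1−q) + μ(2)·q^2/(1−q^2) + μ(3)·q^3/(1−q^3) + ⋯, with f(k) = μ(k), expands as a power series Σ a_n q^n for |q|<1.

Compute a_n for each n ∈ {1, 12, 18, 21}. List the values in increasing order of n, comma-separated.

1, 0, 0, 0

q^1  k|1↦μ(k): 1:1  a_1=1
q^12  k|12↦μ(k): 1:1 2:-1 3:-1 4:0 6:1 12:0  a_12=0
n=18: 1·18 2·9 3·6 6·3 9·2 18·1  μ→[1+(-1)+(-1)+1+0+0]=0
n=21: 1·21 3·7 7·3 21·1  μ→[1+(-1)+(-1)+1]=0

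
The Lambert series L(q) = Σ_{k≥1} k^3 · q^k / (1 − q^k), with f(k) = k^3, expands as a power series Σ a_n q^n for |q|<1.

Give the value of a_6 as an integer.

q^6  k|6↦f(k): 1:1 2:8 3:27 6:216  a_6=252

a_6 = 252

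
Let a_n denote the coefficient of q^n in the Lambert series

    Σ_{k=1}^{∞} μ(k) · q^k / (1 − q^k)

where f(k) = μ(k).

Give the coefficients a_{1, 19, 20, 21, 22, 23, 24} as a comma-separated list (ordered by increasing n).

1, 0, 0, 0, 0, 0, 0

q^1  k|1↦μ(k): 1:1  a_1=1
n=19: 1·19 19·1  μ→[1+(-1)]=0
n=20: 20·1 10·2 5·4 4·5 2·10 1·20  μ→[0+1+(-1)+0+(-1)+1]=0
[q^21] μ(1)=1,μ(3)=-1,μ(7)=-1,μ(21)=1 ⇒ 0
[q^22] μ(1)=1,μ(2)=-1,μ(11)=-1,μ(22)=1 ⇒ 0
q^23  k|23↦μ(k): 1:1 23:-1  a_23=0
n=24: 24·1 12·2 8·3 6·4 4·6 3·8 2·12 1·24  μ→[0+0+0+1+0+(-1)+(-1)+1]=0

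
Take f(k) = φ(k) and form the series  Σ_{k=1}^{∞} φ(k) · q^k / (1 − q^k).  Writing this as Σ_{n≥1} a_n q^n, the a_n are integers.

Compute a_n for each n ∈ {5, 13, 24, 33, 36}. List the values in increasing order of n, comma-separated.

[q^5] φ(1)=1,φ(5)=4 ⇒ 5
q^13  k|13↦φ(k): 1:1 13:12  a_13=13
q^24  k|24↦φ(k): 1:1 2:1 3:2 4:2 6:2 8:4 12:4 24:8  a_24=24
q^33  k|33↦φ(k): 33:20 11:10 3:2 1:1  a_33=33
d|36:{36,18,12,9,6,4,3,2,1}  Σφ=12+6+4+6+2+2+2+1+1=36

5, 13, 24, 33, 36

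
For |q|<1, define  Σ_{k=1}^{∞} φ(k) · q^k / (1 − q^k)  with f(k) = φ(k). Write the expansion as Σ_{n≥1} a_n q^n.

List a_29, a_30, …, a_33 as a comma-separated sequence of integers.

d|29:{1,29}  Σφ=1+28=29
n=30: 1·30 2·15 3·10 5·6 6·5 10·3 15·2 30·1  φ→[1+1+2+4+2+4+8+8]=30
[q^31] φ(31)=30,φ(1)=1 ⇒ 31
n=32: 1·32 2·16 4·8 8·4 16·2 32·1  φ→[1+1+2+4+8+16]=32
[q^33] φ(1)=1,φ(3)=2,φ(11)=10,φ(33)=20 ⇒ 33

29, 30, 31, 32, 33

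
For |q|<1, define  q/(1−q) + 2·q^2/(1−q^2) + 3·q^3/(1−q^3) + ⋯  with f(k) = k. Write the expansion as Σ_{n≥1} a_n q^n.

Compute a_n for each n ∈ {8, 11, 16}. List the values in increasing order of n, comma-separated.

15, 12, 31

d|8:{1,2,4,8}  Σf=1+2+4+8=15
n=11: 1·11 11·1  f→[1+11]=12
q^16  k|16↦f(k): 16:16 8:8 4:4 2:2 1:1  a_16=31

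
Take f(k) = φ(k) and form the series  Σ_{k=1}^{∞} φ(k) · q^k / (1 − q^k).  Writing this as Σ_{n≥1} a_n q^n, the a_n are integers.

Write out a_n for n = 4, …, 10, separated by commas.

d|4:{4,2,1}  Σφ=2+1+1=4
d|5:{5,1}  Σφ=4+1=5
n=6: 6·1 3·2 2·3 1·6  φ→[2+2+1+1]=6
d|7:{7,1}  Σφ=6+1=7
[q^8] φ(8)=4,φ(4)=2,φ(2)=1,φ(1)=1 ⇒ 8
q^9  k|9↦φ(k): 1:1 3:2 9:6  a_9=9
q^10  k|10↦φ(k): 10:4 5:4 2:1 1:1  a_10=10

4, 5, 6, 7, 8, 9, 10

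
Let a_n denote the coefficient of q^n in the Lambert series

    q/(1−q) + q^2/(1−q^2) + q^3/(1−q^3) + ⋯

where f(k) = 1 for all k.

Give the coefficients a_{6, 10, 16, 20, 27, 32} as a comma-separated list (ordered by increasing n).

n=6: 6·1 3·2 2·3 1·6  f→[1+1+1+1]=4
q^10  k|10↦f(k): 10:1 5:1 2:1 1:1  a_10=4
q^16  k|16↦f(k): 16:1 8:1 4:1 2:1 1:1  a_16=5
q^20  k|20↦f(k): 20:1 10:1 5:1 4:1 2:1 1:1  a_20=6
d|27:{1,3,9,27}  Σf=1+1+1+1=4
[q^32] f(32)=1,f(16)=1,f(8)=1,f(4)=1,f(2)=1,f(1)=1 ⇒ 6

4, 4, 5, 6, 4, 6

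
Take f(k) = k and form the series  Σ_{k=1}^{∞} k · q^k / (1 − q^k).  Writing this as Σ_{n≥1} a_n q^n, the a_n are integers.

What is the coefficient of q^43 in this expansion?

a_43 = 44

q^43  k|43↦f(k): 43:43 1:1  a_43=44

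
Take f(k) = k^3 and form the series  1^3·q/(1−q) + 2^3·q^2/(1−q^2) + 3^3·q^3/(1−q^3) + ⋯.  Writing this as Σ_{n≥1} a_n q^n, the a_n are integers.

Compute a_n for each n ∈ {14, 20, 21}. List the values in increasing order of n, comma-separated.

d|14:{14,7,2,1}  Σf=2744+343+8+1=3096
[q^20] f(1)=1,f(2)=8,f(4)=64,f(5)=125,f(10)=1000,f(20)=8000 ⇒ 9198
[q^21] f(21)=9261,f(7)=343,f(3)=27,f(1)=1 ⇒ 9632

3096, 9198, 9632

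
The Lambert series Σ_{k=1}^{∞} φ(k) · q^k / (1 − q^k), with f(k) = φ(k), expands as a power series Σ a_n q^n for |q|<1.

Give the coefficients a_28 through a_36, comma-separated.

n=28: 1·28 2·14 4·7 7·4 14·2 28·1  φ→[1+1+2+6+6+12]=28
n=29: 29·1 1·29  φ→[28+1]=29
n=30: 30·1 15·2 10·3 6·5 5·6 3·10 2·15 1·30  φ→[8+8+4+2+4+2+1+1]=30
n=31: 1·31 31·1  φ→[1+30]=31
d|32:{32,16,8,4,2,1}  Σφ=16+8+4+2+1+1=32
[q^33] φ(33)=20,φ(11)=10,φ(3)=2,φ(1)=1 ⇒ 33
[q^34] φ(1)=1,φ(2)=1,φ(17)=16,φ(34)=16 ⇒ 34
[q^35] φ(35)=24,φ(7)=6,φ(5)=4,φ(1)=1 ⇒ 35
n=36: 1·36 2·18 3·12 4·9 6·6 9·4 12·3 18·2 36·1  φ→[1+1+2+2+2+6+4+6+12]=36

28, 29, 30, 31, 32, 33, 34, 35, 36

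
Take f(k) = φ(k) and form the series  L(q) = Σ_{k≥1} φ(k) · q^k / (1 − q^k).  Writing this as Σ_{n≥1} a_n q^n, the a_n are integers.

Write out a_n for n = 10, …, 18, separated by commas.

n=10: 10·1 5·2 2·5 1·10  φ→[4+4+1+1]=10
n=11: 11·1 1·11  φ→[10+1]=11
[q^12] φ(12)=4,φ(6)=2,φ(4)=2,φ(3)=2,φ(2)=1,φ(1)=1 ⇒ 12
q^13  k|13↦φ(k): 1:1 13:12  a_13=13
d|14:{14,7,2,1}  Σφ=6+6+1+1=14
q^15  k|15↦φ(k): 1:1 3:2 5:4 15:8  a_15=15
n=16: 1·16 2·8 4·4 8·2 16·1  φ→[1+1+2+4+8]=16
n=17: 1·17 17·1  φ→[1+16]=17
q^18  k|18↦φ(k): 1:1 2:1 3:2 6:2 9:6 18:6  a_18=18

10, 11, 12, 13, 14, 15, 16, 17, 18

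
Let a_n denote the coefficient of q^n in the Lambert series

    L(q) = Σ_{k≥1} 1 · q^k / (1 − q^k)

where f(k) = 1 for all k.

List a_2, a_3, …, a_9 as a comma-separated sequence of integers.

2, 2, 3, 2, 4, 2, 4, 3

[q^2] f(2)=1,f(1)=1 ⇒ 2
n=3: 1·3 3·1  f→[1+1]=2
[q^4] f(1)=1,f(2)=1,f(4)=1 ⇒ 3
d|5:{5,1}  Σf=1+1=2
n=6: 6·1 3·2 2·3 1·6  f→[1+1+1+1]=4
d|7:{1,7}  Σf=1+1=2
[q^8] f(1)=1,f(2)=1,f(4)=1,f(8)=1 ⇒ 4
d|9:{1,3,9}  Σf=1+1+1=3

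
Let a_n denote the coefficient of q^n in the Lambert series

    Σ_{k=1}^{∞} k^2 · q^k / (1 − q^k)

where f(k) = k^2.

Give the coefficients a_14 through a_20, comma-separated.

[q^14] f(14)=196,f(7)=49,f(2)=4,f(1)=1 ⇒ 250
[q^15] f(1)=1,f(3)=9,f(5)=25,f(15)=225 ⇒ 260
q^16  k|16↦f(k): 16:256 8:64 4:16 2:4 1:1  a_16=341
n=17: 17·1 1·17  f→[289+1]=290
d|18:{18,9,6,3,2,1}  Σf=324+81+36+9+4+1=455
n=19: 1·19 19·1  f→[1+361]=362
[q^20] f(20)=400,f(10)=100,f(5)=25,f(4)=16,f(2)=4,f(1)=1 ⇒ 546

250, 260, 341, 290, 455, 362, 546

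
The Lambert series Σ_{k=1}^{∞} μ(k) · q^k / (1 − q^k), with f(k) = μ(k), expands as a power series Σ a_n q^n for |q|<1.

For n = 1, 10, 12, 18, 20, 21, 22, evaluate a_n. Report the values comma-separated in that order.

1, 0, 0, 0, 0, 0, 0

d|1:{1}  Σμ=1=1
q^10  k|10↦μ(k): 10:1 5:-1 2:-1 1:1  a_10=0
d|12:{12,6,4,3,2,1}  Σμ=0+1+0+(-1)+(-1)+1=0
n=18: 18·1 9·2 6·3 3·6 2·9 1·18  μ→[0+0+1+(-1)+(-1)+1]=0
q^20  k|20↦μ(k): 20:0 10:1 5:-1 4:0 2:-1 1:1  a_20=0
d|21:{21,7,3,1}  Σμ=1+(-1)+(-1)+1=0
[q^22] μ(1)=1,μ(2)=-1,μ(11)=-1,μ(22)=1 ⇒ 0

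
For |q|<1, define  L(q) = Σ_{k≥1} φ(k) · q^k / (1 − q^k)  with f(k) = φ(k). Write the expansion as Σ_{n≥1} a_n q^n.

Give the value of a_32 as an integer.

n=32: 32·1 16·2 8·4 4·8 2·16 1·32  φ→[16+8+4+2+1+1]=32

a_32 = 32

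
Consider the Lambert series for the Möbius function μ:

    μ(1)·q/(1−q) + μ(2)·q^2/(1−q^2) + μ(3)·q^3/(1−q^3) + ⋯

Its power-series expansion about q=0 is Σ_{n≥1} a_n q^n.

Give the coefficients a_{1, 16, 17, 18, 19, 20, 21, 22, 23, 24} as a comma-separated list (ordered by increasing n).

d|1:{1}  Σμ=1=1
[q^16] μ(16)=0,μ(8)=0,μ(4)=0,μ(2)=-1,μ(1)=1 ⇒ 0
q^17  k|17↦μ(k): 1:1 17:-1  a_17=0
n=18: 18·1 9·2 6·3 3·6 2·9 1·18  μ→[0+0+1+(-1)+(-1)+1]=0
[q^19] μ(19)=-1,μ(1)=1 ⇒ 0
d|20:{1,2,4,5,10,20}  Σμ=1+(-1)+0+(-1)+1+0=0
q^21  k|21↦μ(k): 1:1 3:-1 7:-1 21:1  a_21=0
q^22  k|22↦μ(k): 22:1 11:-1 2:-1 1:1  a_22=0
n=23: 1·23 23·1  μ→[1+(-1)]=0
n=24: 24·1 12·2 8·3 6·4 4·6 3·8 2·12 1·24  μ→[0+0+0+1+0+(-1)+(-1)+1]=0

1, 0, 0, 0, 0, 0, 0, 0, 0, 0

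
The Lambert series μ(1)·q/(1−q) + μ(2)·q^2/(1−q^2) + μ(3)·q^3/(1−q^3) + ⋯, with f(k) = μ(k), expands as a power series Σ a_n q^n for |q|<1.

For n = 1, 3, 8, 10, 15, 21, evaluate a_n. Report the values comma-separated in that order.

1, 0, 0, 0, 0, 0

d|1:{1}  Σμ=1=1
d|3:{3,1}  Σμ=(-1)+1=0
[q^8] μ(1)=1,μ(2)=-1,μ(4)=0,μ(8)=0 ⇒ 0
d|10:{1,2,5,10}  Σμ=1+(-1)+(-1)+1=0
q^15  k|15↦μ(k): 15:1 5:-1 3:-1 1:1  a_15=0
[q^21] μ(21)=1,μ(7)=-1,μ(3)=-1,μ(1)=1 ⇒ 0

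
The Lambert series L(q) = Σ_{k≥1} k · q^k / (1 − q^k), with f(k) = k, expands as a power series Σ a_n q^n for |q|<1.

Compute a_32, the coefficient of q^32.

a_32 = 63

[q^32] f(32)=32,f(16)=16,f(8)=8,f(4)=4,f(2)=2,f(1)=1 ⇒ 63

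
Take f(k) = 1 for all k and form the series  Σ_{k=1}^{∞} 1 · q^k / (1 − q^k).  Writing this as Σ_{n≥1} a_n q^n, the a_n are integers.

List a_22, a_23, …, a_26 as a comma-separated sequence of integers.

4, 2, 8, 3, 4

[q^22] f(1)=1,f(2)=1,f(11)=1,f(22)=1 ⇒ 4
n=23: 23·1 1·23  f→[1+1]=2
n=24: 24·1 12·2 8·3 6·4 4·6 3·8 2·12 1·24  f→[1+1+1+1+1+1+1+1]=8
[q^25] f(1)=1,f(5)=1,f(25)=1 ⇒ 3
q^26  k|26↦f(k): 1:1 2:1 13:1 26:1  a_26=4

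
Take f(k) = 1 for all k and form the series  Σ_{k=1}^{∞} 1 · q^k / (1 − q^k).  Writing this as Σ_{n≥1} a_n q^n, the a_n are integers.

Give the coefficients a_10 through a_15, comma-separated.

4, 2, 6, 2, 4, 4

q^10  k|10↦f(k): 1:1 2:1 5:1 10:1  a_10=4
[q^11] f(11)=1,f(1)=1 ⇒ 2
[q^12] f(1)=1,f(2)=1,f(3)=1,f(4)=1,f(6)=1,f(12)=1 ⇒ 6
n=13: 13·1 1·13  f→[1+1]=2
d|14:{14,7,2,1}  Σf=1+1+1+1=4
[q^15] f(15)=1,f(5)=1,f(3)=1,f(1)=1 ⇒ 4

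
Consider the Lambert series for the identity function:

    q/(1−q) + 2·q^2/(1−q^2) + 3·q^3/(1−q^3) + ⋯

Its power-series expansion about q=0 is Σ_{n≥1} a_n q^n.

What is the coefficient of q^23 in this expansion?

n=23: 1·23 23·1  f→[1+23]=24

a_23 = 24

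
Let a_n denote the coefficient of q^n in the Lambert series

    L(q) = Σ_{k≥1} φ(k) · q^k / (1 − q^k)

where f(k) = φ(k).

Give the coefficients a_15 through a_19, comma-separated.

q^15  k|15↦φ(k): 15:8 5:4 3:2 1:1  a_15=15
d|16:{16,8,4,2,1}  Σφ=8+4+2+1+1=16
n=17: 17·1 1·17  φ→[16+1]=17
n=18: 1·18 2·9 3·6 6·3 9·2 18·1  φ→[1+1+2+2+6+6]=18
[q^19] φ(19)=18,φ(1)=1 ⇒ 19

15, 16, 17, 18, 19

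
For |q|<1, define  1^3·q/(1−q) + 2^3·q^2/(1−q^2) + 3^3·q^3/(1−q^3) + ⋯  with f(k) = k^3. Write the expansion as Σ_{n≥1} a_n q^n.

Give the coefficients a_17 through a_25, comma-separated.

[q^17] f(1)=1,f(17)=4913 ⇒ 4914
d|18:{18,9,6,3,2,1}  Σf=5832+729+216+27+8+1=6813
n=19: 1·19 19·1  f→[1+6859]=6860
[q^20] f(1)=1,f(2)=8,f(4)=64,f(5)=125,f(10)=1000,f(20)=8000 ⇒ 9198
n=21: 21·1 7·3 3·7 1·21  f→[9261+343+27+1]=9632
q^22  k|22↦f(k): 22:10648 11:1331 2:8 1:1  a_22=11988
n=23: 23·1 1·23  f→[12167+1]=12168
[q^24] f(1)=1,f(2)=8,f(3)=27,f(4)=64,f(6)=216,f(8)=512,f(12)=1728,f(24)=13824 ⇒ 16380
[q^25] f(1)=1,f(5)=125,f(25)=15625 ⇒ 15751

4914, 6813, 6860, 9198, 9632, 11988, 12168, 16380, 15751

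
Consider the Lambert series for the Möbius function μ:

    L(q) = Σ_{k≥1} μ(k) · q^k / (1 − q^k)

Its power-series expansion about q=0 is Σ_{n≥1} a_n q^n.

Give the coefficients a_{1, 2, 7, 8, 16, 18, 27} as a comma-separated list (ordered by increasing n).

q^1  k|1↦μ(k): 1:1  a_1=1
n=2: 2·1 1·2  μ→[(-1)+1]=0
d|7:{1,7}  Σμ=1+(-1)=0
d|8:{8,4,2,1}  Σμ=0+0+(-1)+1=0
n=16: 16·1 8·2 4·4 2·8 1·16  μ→[0+0+0+(-1)+1]=0
d|18:{18,9,6,3,2,1}  Σμ=0+0+1+(-1)+(-1)+1=0
n=27: 27·1 9·3 3·9 1·27  μ→[0+0+(-1)+1]=0

1, 0, 0, 0, 0, 0, 0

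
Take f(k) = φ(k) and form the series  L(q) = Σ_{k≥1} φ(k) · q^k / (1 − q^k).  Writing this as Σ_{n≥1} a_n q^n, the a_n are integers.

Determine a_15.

q^15  k|15↦φ(k): 1:1 3:2 5:4 15:8  a_15=15

a_15 = 15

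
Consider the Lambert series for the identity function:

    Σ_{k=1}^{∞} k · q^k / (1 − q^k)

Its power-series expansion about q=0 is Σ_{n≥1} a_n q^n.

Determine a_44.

a_44 = 84

[q^44] f(44)=44,f(22)=22,f(11)=11,f(4)=4,f(2)=2,f(1)=1 ⇒ 84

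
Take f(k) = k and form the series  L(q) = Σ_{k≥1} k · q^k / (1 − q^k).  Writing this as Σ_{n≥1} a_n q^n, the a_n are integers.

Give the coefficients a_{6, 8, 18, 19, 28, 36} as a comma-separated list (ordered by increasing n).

q^6  k|6↦f(k): 6:6 3:3 2:2 1:1  a_6=12
[q^8] f(8)=8,f(4)=4,f(2)=2,f(1)=1 ⇒ 15
d|18:{18,9,6,3,2,1}  Σf=18+9+6+3+2+1=39
q^19  k|19↦f(k): 1:1 19:19  a_19=20
q^28  k|28↦f(k): 1:1 2:2 4:4 7:7 14:14 28:28  a_28=56
q^36  k|36↦f(k): 1:1 2:2 3:3 4:4 6:6 9:9 12:12 18:18 36:36  a_36=91

12, 15, 39, 20, 56, 91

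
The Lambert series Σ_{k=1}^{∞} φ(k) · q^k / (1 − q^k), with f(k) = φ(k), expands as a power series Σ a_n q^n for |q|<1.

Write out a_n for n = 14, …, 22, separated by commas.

n=14: 14·1 7·2 2·7 1·14  φ→[6+6+1+1]=14
q^15  k|15↦φ(k): 1:1 3:2 5:4 15:8  a_15=15
n=16: 16·1 8·2 4·4 2·8 1·16  φ→[8+4+2+1+1]=16
d|17:{17,1}  Σφ=16+1=17
n=18: 1·18 2·9 3·6 6·3 9·2 18·1  φ→[1+1+2+2+6+6]=18
q^19  k|19↦φ(k): 19:18 1:1  a_19=19
[q^20] φ(20)=8,φ(10)=4,φ(5)=4,φ(4)=2,φ(2)=1,φ(1)=1 ⇒ 20
q^21  k|21↦φ(k): 21:12 7:6 3:2 1:1  a_21=21
[q^22] φ(22)=10,φ(11)=10,φ(2)=1,φ(1)=1 ⇒ 22

14, 15, 16, 17, 18, 19, 20, 21, 22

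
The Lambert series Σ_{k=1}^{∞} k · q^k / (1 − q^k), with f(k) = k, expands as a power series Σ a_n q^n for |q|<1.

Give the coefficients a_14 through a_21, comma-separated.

24, 24, 31, 18, 39, 20, 42, 32

n=14: 1·14 2·7 7·2 14·1  f→[1+2+7+14]=24
q^15  k|15↦f(k): 1:1 3:3 5:5 15:15  a_15=24
q^16  k|16↦f(k): 16:16 8:8 4:4 2:2 1:1  a_16=31
[q^17] f(1)=1,f(17)=17 ⇒ 18
n=18: 1·18 2·9 3·6 6·3 9·2 18·1  f→[1+2+3+6+9+18]=39
n=19: 1·19 19·1  f→[1+19]=20
n=20: 1·20 2·10 4·5 5·4 10·2 20·1  f→[1+2+4+5+10+20]=42
d|21:{1,3,7,21}  Σf=1+3+7+21=32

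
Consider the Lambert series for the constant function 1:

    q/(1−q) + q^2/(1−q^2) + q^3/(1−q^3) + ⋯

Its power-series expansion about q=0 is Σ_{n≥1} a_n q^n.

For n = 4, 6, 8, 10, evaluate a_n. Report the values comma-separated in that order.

d|4:{4,2,1}  Σf=1+1+1=3
d|6:{1,2,3,6}  Σf=1+1+1+1=4
[q^8] f(8)=1,f(4)=1,f(2)=1,f(1)=1 ⇒ 4
q^10  k|10↦f(k): 1:1 2:1 5:1 10:1  a_10=4

3, 4, 4, 4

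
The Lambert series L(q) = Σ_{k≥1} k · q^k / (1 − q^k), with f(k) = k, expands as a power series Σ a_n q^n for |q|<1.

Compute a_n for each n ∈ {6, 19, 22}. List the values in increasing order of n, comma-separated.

12, 20, 36

n=6: 6·1 3·2 2·3 1·6  f→[6+3+2+1]=12
[q^19] f(19)=19,f(1)=1 ⇒ 20
[q^22] f(1)=1,f(2)=2,f(11)=11,f(22)=22 ⇒ 36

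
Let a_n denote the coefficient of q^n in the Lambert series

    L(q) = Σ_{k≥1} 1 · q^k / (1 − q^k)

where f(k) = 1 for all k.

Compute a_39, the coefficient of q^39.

a_39 = 4

n=39: 1·39 3·13 13·3 39·1  f→[1+1+1+1]=4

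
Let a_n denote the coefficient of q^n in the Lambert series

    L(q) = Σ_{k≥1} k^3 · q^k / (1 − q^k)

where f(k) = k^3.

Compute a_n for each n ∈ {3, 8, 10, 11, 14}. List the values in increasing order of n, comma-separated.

28, 585, 1134, 1332, 3096

q^3  k|3↦f(k): 3:27 1:1  a_3=28
q^8  k|8↦f(k): 1:1 2:8 4:64 8:512  a_8=585
[q^10] f(10)=1000,f(5)=125,f(2)=8,f(1)=1 ⇒ 1134
d|11:{11,1}  Σf=1331+1=1332
d|14:{14,7,2,1}  Σf=2744+343+8+1=3096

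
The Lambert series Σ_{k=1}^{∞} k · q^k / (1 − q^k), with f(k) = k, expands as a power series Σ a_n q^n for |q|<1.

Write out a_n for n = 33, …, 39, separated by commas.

48, 54, 48, 91, 38, 60, 56

q^33  k|33↦f(k): 33:33 11:11 3:3 1:1  a_33=48
q^34  k|34↦f(k): 34:34 17:17 2:2 1:1  a_34=54
n=35: 35·1 7·5 5·7 1·35  f→[35+7+5+1]=48
q^36  k|36↦f(k): 36:36 18:18 12:12 9:9 6:6 4:4 3:3 2:2 1:1  a_36=91
d|37:{1,37}  Σf=1+37=38
[q^38] f(38)=38,f(19)=19,f(2)=2,f(1)=1 ⇒ 60
n=39: 39·1 13·3 3·13 1·39  f→[39+13+3+1]=56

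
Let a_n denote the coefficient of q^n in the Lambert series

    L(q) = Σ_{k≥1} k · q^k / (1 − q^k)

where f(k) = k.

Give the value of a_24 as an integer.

a_24 = 60

n=24: 1·24 2·12 3·8 4·6 6·4 8·3 12·2 24·1  f→[1+2+3+4+6+8+12+24]=60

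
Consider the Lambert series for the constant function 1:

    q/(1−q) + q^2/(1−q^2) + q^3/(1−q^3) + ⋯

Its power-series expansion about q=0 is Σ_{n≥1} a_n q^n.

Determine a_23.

n=23: 1·23 23·1  f→[1+1]=2

a_23 = 2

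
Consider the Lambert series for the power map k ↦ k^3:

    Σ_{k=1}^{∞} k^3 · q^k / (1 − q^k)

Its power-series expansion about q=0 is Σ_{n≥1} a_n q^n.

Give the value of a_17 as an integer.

a_17 = 4914

q^17  k|17↦f(k): 17:4913 1:1  a_17=4914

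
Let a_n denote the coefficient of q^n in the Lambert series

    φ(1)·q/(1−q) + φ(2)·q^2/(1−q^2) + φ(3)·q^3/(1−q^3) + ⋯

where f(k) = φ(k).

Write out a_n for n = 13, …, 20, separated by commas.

n=13: 1·13 13·1  φ→[1+12]=13
n=14: 1·14 2·7 7·2 14·1  φ→[1+1+6+6]=14
[q^15] φ(1)=1,φ(3)=2,φ(5)=4,φ(15)=8 ⇒ 15
[q^16] φ(1)=1,φ(2)=1,φ(4)=2,φ(8)=4,φ(16)=8 ⇒ 16
q^17  k|17↦φ(k): 1:1 17:16  a_17=17
[q^18] φ(18)=6,φ(9)=6,φ(6)=2,φ(3)=2,φ(2)=1,φ(1)=1 ⇒ 18
q^19  k|19↦φ(k): 19:18 1:1  a_19=19
n=20: 20·1 10·2 5·4 4·5 2·10 1·20  φ→[8+4+4+2+1+1]=20

13, 14, 15, 16, 17, 18, 19, 20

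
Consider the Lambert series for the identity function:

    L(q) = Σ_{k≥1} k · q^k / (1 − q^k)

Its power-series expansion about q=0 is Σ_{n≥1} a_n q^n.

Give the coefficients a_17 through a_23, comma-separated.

18, 39, 20, 42, 32, 36, 24

[q^17] f(1)=1,f(17)=17 ⇒ 18
d|18:{18,9,6,3,2,1}  Σf=18+9+6+3+2+1=39
n=19: 1·19 19·1  f→[1+19]=20
q^20  k|20↦f(k): 20:20 10:10 5:5 4:4 2:2 1:1  a_20=42
[q^21] f(1)=1,f(3)=3,f(7)=7,f(21)=21 ⇒ 32
[q^22] f(1)=1,f(2)=2,f(11)=11,f(22)=22 ⇒ 36
q^23  k|23↦f(k): 1:1 23:23  a_23=24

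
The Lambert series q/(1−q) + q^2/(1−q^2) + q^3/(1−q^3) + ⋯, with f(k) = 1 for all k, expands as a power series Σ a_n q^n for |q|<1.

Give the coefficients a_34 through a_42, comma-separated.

d|34:{34,17,2,1}  Σf=1+1+1+1=4
n=35: 35·1 7·5 5·7 1·35  f→[1+1+1+1]=4
n=36: 1·36 2·18 3·12 4·9 6·6 9·4 12·3 18·2 36·1  f→[1+1+1+1+1+1+1+1+1]=9
q^37  k|37↦f(k): 1:1 37:1  a_37=2
[q^38] f(38)=1,f(19)=1,f(2)=1,f(1)=1 ⇒ 4
q^39  k|39↦f(k): 39:1 13:1 3:1 1:1  a_39=4
[q^40] f(1)=1,f(2)=1,f(4)=1,f(5)=1,f(8)=1,f(10)=1,f(20)=1,f(40)=1 ⇒ 8
q^41  k|41↦f(k): 41:1 1:1  a_41=2
q^42  k|42↦f(k): 42:1 21:1 14:1 7:1 6:1 3:1 2:1 1:1  a_42=8

4, 4, 9, 2, 4, 4, 8, 2, 8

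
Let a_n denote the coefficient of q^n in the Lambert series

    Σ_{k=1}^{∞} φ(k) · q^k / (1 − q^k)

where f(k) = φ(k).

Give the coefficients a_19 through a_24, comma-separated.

[q^19] φ(1)=1,φ(19)=18 ⇒ 19
q^20  k|20↦φ(k): 20:8 10:4 5:4 4:2 2:1 1:1  a_20=20
d|21:{21,7,3,1}  Σφ=12+6+2+1=21
d|22:{22,11,2,1}  Σφ=10+10+1+1=22
n=23: 23·1 1·23  φ→[22+1]=23
d|24:{1,2,3,4,6,8,12,24}  Σφ=1+1+2+2+2+4+4+8=24

19, 20, 21, 22, 23, 24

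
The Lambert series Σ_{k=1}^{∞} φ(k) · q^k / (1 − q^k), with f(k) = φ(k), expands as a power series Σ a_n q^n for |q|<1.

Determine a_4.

d|4:{4,2,1}  Σφ=2+1+1=4

a_4 = 4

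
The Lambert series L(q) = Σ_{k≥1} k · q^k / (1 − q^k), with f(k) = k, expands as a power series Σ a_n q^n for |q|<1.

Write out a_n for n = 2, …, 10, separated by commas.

d|2:{2,1}  Σf=2+1=3
n=3: 3·1 1·3  f→[3+1]=4
n=4: 4·1 2·2 1·4  f→[4+2+1]=7
[q^5] f(1)=1,f(5)=5 ⇒ 6
[q^6] f(6)=6,f(3)=3,f(2)=2,f(1)=1 ⇒ 12
[q^7] f(1)=1,f(7)=7 ⇒ 8
q^8  k|8↦f(k): 1:1 2:2 4:4 8:8  a_8=15
q^9  k|9↦f(k): 1:1 3:3 9:9  a_9=13
q^10  k|10↦f(k): 10:10 5:5 2:2 1:1  a_10=18

3, 4, 7, 6, 12, 8, 15, 13, 18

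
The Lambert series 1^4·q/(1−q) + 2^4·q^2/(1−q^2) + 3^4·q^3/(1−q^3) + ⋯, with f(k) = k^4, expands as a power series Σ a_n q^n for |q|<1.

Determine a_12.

d|12:{1,2,3,4,6,12}  Σf=1+16+81+256+1296+20736=22386

a_12 = 22386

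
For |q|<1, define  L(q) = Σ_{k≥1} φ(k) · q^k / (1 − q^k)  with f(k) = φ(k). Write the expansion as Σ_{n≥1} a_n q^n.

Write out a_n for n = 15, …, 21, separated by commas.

q^15  k|15↦φ(k): 15:8 5:4 3:2 1:1  a_15=15
d|16:{16,8,4,2,1}  Σφ=8+4+2+1+1=16
d|17:{1,17}  Σφ=1+16=17
q^18  k|18↦φ(k): 18:6 9:6 6:2 3:2 2:1 1:1  a_18=18
n=19: 1·19 19·1  φ→[1+18]=19
q^20  k|20↦φ(k): 1:1 2:1 4:2 5:4 10:4 20:8  a_20=20
q^21  k|21↦φ(k): 1:1 3:2 7:6 21:12  a_21=21

15, 16, 17, 18, 19, 20, 21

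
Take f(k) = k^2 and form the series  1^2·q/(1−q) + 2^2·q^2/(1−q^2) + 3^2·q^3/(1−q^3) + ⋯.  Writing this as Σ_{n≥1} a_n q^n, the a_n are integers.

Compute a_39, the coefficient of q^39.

[q^39] f(39)=1521,f(13)=169,f(3)=9,f(1)=1 ⇒ 1700

a_39 = 1700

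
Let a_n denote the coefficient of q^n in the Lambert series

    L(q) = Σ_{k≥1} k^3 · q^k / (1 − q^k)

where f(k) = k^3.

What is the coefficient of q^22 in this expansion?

[q^22] f(1)=1,f(2)=8,f(11)=1331,f(22)=10648 ⇒ 11988

a_22 = 11988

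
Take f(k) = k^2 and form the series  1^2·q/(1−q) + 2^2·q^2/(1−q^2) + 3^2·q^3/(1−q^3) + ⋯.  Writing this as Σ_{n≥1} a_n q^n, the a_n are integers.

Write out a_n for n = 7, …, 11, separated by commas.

50, 85, 91, 130, 122

d|7:{1,7}  Σf=1+49=50
[q^8] f(8)=64,f(4)=16,f(2)=4,f(1)=1 ⇒ 85
d|9:{9,3,1}  Σf=81+9+1=91
[q^10] f(10)=100,f(5)=25,f(2)=4,f(1)=1 ⇒ 130
[q^11] f(1)=1,f(11)=121 ⇒ 122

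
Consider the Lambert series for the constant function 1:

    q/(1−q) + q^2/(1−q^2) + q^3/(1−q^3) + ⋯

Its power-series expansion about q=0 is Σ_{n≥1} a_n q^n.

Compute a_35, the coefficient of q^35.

n=35: 1·35 5·7 7·5 35·1  f→[1+1+1+1]=4

a_35 = 4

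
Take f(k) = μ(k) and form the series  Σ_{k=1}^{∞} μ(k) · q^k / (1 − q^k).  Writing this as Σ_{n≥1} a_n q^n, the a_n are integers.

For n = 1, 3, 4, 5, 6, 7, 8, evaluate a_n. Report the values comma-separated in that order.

1, 0, 0, 0, 0, 0, 0

n=1: 1·1  μ→[1]=1
[q^3] μ(1)=1,μ(3)=-1 ⇒ 0
q^4  k|4↦μ(k): 1:1 2:-1 4:0  a_4=0
[q^5] μ(1)=1,μ(5)=-1 ⇒ 0
[q^6] μ(1)=1,μ(2)=-1,μ(3)=-1,μ(6)=1 ⇒ 0
d|7:{7,1}  Σμ=(-1)+1=0
[q^8] μ(8)=0,μ(4)=0,μ(2)=-1,μ(1)=1 ⇒ 0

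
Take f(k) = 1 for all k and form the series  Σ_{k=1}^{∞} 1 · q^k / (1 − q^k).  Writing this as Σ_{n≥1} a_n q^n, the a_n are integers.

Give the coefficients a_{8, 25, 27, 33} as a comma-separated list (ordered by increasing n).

n=8: 1·8 2·4 4·2 8·1  f→[1+1+1+1]=4
[q^25] f(25)=1,f(5)=1,f(1)=1 ⇒ 3
d|27:{1,3,9,27}  Σf=1+1+1+1=4
n=33: 1·33 3·11 11·3 33·1  f→[1+1+1+1]=4

4, 3, 4, 4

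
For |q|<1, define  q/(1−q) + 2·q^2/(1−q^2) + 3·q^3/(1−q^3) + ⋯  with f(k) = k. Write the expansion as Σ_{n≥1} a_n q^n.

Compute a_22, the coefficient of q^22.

n=22: 1·22 2·11 11·2 22·1  f→[1+2+11+22]=36

a_22 = 36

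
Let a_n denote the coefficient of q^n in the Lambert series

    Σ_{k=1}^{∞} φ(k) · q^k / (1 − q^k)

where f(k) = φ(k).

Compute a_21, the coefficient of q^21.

[q^21] φ(21)=12,φ(7)=6,φ(3)=2,φ(1)=1 ⇒ 21

a_21 = 21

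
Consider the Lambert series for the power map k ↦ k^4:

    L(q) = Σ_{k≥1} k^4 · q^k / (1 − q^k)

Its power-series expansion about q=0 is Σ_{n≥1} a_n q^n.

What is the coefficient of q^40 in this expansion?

a_40 = 2734994

q^40  k|40↦f(k): 1:1 2:16 4:256 5:625 8:4096 10:10000 20:160000 40:2560000  a_40=2734994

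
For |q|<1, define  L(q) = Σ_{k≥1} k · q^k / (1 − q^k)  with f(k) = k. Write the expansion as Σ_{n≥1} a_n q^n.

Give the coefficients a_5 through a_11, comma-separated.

d|5:{1,5}  Σf=1+5=6
[q^6] f(1)=1,f(2)=2,f(3)=3,f(6)=6 ⇒ 12
q^7  k|7↦f(k): 7:7 1:1  a_7=8
q^8  k|8↦f(k): 1:1 2:2 4:4 8:8  a_8=15
q^9  k|9↦f(k): 1:1 3:3 9:9  a_9=13
n=10: 10·1 5·2 2·5 1·10  f→[10+5+2+1]=18
[q^11] f(1)=1,f(11)=11 ⇒ 12

6, 12, 8, 15, 13, 18, 12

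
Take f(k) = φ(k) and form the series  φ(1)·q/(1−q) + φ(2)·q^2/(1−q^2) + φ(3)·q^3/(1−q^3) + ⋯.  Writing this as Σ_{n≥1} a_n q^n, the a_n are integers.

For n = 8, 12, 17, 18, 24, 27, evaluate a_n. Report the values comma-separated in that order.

n=8: 8·1 4·2 2·4 1·8  φ→[4+2+1+1]=8
[q^12] φ(1)=1,φ(2)=1,φ(3)=2,φ(4)=2,φ(6)=2,φ(12)=4 ⇒ 12
n=17: 1·17 17·1  φ→[1+16]=17
[q^18] φ(1)=1,φ(2)=1,φ(3)=2,φ(6)=2,φ(9)=6,φ(18)=6 ⇒ 18
n=24: 1·24 2·12 3·8 4·6 6·4 8·3 12·2 24·1  φ→[1+1+2+2+2+4+4+8]=24
[q^27] φ(1)=1,φ(3)=2,φ(9)=6,φ(27)=18 ⇒ 27

8, 12, 17, 18, 24, 27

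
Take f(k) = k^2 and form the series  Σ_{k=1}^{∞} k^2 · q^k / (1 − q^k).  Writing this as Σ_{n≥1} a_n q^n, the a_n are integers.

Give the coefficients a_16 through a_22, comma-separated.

q^16  k|16↦f(k): 16:256 8:64 4:16 2:4 1:1  a_16=341
q^17  k|17↦f(k): 17:289 1:1  a_17=290
d|18:{1,2,3,6,9,18}  Σf=1+4+9+36+81+324=455
n=19: 19·1 1·19  f→[361+1]=362
[q^20] f(20)=400,f(10)=100,f(5)=25,f(4)=16,f(2)=4,f(1)=1 ⇒ 546
[q^21] f(1)=1,f(3)=9,f(7)=49,f(21)=441 ⇒ 500
[q^22] f(22)=484,f(11)=121,f(2)=4,f(1)=1 ⇒ 610

341, 290, 455, 362, 546, 500, 610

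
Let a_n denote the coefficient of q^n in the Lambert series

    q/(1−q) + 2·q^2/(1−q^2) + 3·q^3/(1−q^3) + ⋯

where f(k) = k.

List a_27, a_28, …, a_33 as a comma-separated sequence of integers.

[q^27] f(1)=1,f(3)=3,f(9)=9,f(27)=27 ⇒ 40
q^28  k|28↦f(k): 1:1 2:2 4:4 7:7 14:14 28:28  a_28=56
n=29: 29·1 1·29  f→[29+1]=30
q^30  k|30↦f(k): 1:1 2:2 3:3 5:5 6:6 10:10 15:15 30:30  a_30=72
[q^31] f(31)=31,f(1)=1 ⇒ 32
q^32  k|32↦f(k): 1:1 2:2 4:4 8:8 16:16 32:32  a_32=63
n=33: 33·1 11·3 3·11 1·33  f→[33+11+3+1]=48

40, 56, 30, 72, 32, 63, 48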